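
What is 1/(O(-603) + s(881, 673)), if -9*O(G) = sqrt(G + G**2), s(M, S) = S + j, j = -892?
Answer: -1971/391315 + 3*sqrt(40334)/391315 ≈ -0.0034972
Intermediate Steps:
s(M, S) = -892 + S (s(M, S) = S - 892 = -892 + S)
O(G) = -sqrt(G + G**2)/9
1/(O(-603) + s(881, 673)) = 1/(-3*sqrt(40334)/9 + (-892 + 673)) = 1/(-3*sqrt(40334)/9 - 219) = 1/(-sqrt(40334)/3 - 219) = 1/(-219 - sqrt(40334)/3)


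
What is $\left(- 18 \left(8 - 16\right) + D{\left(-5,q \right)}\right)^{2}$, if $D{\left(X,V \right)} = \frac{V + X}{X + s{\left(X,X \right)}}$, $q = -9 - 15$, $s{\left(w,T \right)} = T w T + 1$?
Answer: $\frac{346146025}{16641} \approx 20801.0$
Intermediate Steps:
$s{\left(w,T \right)} = 1 + w T^{2}$ ($s{\left(w,T \right)} = w T^{2} + 1 = 1 + w T^{2}$)
$q = -24$
$D{\left(X,V \right)} = \frac{V + X}{1 + X + X^{3}}$ ($D{\left(X,V \right)} = \frac{V + X}{X + \left(1 + X X^{2}\right)} = \frac{V + X}{X + \left(1 + X^{3}\right)} = \frac{V + X}{1 + X + X^{3}}$)
$\left(- 18 \left(8 - 16\right) + D{\left(-5,q \right)}\right)^{2} = \left(- 18 \left(8 - 16\right) + \frac{-24 - 5}{1 - 5 + \left(-5\right)^{3}}\right)^{2} = \left(\left(-18\right) \left(-8\right) + \frac{1}{1 - 5 - 125} \left(-29\right)\right)^{2} = \left(144 + \frac{1}{-129} \left(-29\right)\right)^{2} = \left(144 - - \frac{29}{129}\right)^{2} = \left(144 + \frac{29}{129}\right)^{2} = \left(\frac{18605}{129}\right)^{2} = \frac{346146025}{16641}$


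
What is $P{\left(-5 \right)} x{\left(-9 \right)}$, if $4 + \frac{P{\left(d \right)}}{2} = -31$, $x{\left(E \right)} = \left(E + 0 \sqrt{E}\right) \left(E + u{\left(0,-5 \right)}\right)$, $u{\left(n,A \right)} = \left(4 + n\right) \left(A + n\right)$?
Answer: $-18270$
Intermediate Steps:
$x{\left(E \right)} = E \left(-20 + E\right)$ ($x{\left(E \right)} = \left(E + 0 \sqrt{E}\right) \left(E + \left(0^{2} + 4 \left(-5\right) + 4 \cdot 0 - 0\right)\right) = \left(E + 0\right) \left(E + \left(0 - 20 + 0 + 0\right)\right) = E \left(E - 20\right) = E \left(-20 + E\right)$)
$P{\left(d \right)} = -70$ ($P{\left(d \right)} = -8 + 2 \left(-31\right) = -8 - 62 = -70$)
$P{\left(-5 \right)} x{\left(-9 \right)} = - 70 \left(- 9 \left(-20 - 9\right)\right) = - 70 \left(\left(-9\right) \left(-29\right)\right) = \left(-70\right) 261 = -18270$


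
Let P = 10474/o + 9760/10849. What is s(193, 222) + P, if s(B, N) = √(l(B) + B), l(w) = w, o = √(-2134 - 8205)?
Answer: 9760/10849 + √386 - 10474*I*√211/1477 ≈ 20.547 - 103.01*I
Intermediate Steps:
o = 7*I*√211 (o = √(-10339) = 7*I*√211 ≈ 101.68*I)
P = 9760/10849 - 10474*I*√211/1477 (P = 10474/((7*I*√211)) + 9760/10849 = 10474*(-I*√211/1477) + 9760*(1/10849) = -10474*I*√211/1477 + 9760/10849 = 9760/10849 - 10474*I*√211/1477 ≈ 0.89962 - 103.01*I)
s(B, N) = √2*√B (s(B, N) = √(B + B) = √(2*B) = √2*√B)
s(193, 222) + P = √2*√193 + (9760/10849 - 10474*I*√211/1477) = √386 + (9760/10849 - 10474*I*√211/1477) = 9760/10849 + √386 - 10474*I*√211/1477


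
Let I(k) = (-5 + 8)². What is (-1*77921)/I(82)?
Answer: -77921/9 ≈ -8657.9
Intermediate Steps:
I(k) = 9 (I(k) = 3² = 9)
(-1*77921)/I(82) = -1*77921/9 = -77921*⅑ = -77921/9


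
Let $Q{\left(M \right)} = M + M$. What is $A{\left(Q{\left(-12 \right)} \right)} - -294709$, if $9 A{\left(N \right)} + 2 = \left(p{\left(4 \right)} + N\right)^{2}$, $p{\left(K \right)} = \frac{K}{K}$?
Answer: $\frac{2652908}{9} \approx 2.9477 \cdot 10^{5}$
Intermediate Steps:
$p{\left(K \right)} = 1$
$Q{\left(M \right)} = 2 M$
$A{\left(N \right)} = - \frac{2}{9} + \frac{\left(1 + N\right)^{2}}{9}$
$A{\left(Q{\left(-12 \right)} \right)} - -294709 = \left(- \frac{2}{9} + \frac{\left(1 + 2 \left(-12\right)\right)^{2}}{9}\right) - -294709 = \left(- \frac{2}{9} + \frac{\left(1 - 24\right)^{2}}{9}\right) + 294709 = \left(- \frac{2}{9} + \frac{\left(-23\right)^{2}}{9}\right) + 294709 = \left(- \frac{2}{9} + \frac{1}{9} \cdot 529\right) + 294709 = \left(- \frac{2}{9} + \frac{529}{9}\right) + 294709 = \frac{527}{9} + 294709 = \frac{2652908}{9}$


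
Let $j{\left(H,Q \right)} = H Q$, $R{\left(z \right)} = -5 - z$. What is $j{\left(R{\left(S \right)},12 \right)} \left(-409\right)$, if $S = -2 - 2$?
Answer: $4908$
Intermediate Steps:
$S = -4$ ($S = -2 - 2 = -4$)
$j{\left(R{\left(S \right)},12 \right)} \left(-409\right) = \left(-5 - -4\right) 12 \left(-409\right) = \left(-5 + 4\right) 12 \left(-409\right) = \left(-1\right) 12 \left(-409\right) = \left(-12\right) \left(-409\right) = 4908$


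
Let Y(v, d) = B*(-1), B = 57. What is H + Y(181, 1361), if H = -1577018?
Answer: -1577075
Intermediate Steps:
Y(v, d) = -57 (Y(v, d) = 57*(-1) = -57)
H + Y(181, 1361) = -1577018 - 57 = -1577075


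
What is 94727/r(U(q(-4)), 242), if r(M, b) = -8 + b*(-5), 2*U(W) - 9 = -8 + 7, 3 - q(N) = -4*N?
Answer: -94727/1218 ≈ -77.773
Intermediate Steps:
q(N) = 3 + 4*N (q(N) = 3 - (-4)*N = 3 + 4*N)
U(W) = 4 (U(W) = 9/2 + (-8 + 7)/2 = 9/2 + (½)*(-1) = 9/2 - ½ = 4)
r(M, b) = -8 - 5*b
94727/r(U(q(-4)), 242) = 94727/(-8 - 5*242) = 94727/(-8 - 1210) = 94727/(-1218) = 94727*(-1/1218) = -94727/1218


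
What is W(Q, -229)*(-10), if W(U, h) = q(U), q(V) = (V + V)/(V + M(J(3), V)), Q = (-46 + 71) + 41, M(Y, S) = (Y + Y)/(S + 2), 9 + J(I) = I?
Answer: -7480/373 ≈ -20.054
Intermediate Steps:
J(I) = -9 + I
M(Y, S) = 2*Y/(2 + S) (M(Y, S) = (2*Y)/(2 + S) = 2*Y/(2 + S))
Q = 66 (Q = 25 + 41 = 66)
q(V) = 2*V/(V - 12/(2 + V)) (q(V) = (V + V)/(V + 2*(-9 + 3)/(2 + V)) = (2*V)/(V + 2*(-6)/(2 + V)) = (2*V)/(V - 12/(2 + V)) = 2*V/(V - 12/(2 + V)))
W(U, h) = 2*U*(2 + U)/(-12 + U*(2 + U))
W(Q, -229)*(-10) = (2*66*(2 + 66)/(-12 + 66*(2 + 66)))*(-10) = (2*66*68/(-12 + 66*68))*(-10) = (2*66*68/(-12 + 4488))*(-10) = (2*66*68/4476)*(-10) = (2*66*(1/4476)*68)*(-10) = (748/373)*(-10) = -7480/373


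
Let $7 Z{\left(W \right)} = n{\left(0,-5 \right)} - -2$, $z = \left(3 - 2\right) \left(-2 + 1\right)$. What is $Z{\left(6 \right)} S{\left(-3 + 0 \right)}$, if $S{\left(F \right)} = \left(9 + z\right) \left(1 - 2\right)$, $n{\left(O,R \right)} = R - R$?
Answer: $- \frac{16}{7} \approx -2.2857$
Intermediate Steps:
$n{\left(O,R \right)} = 0$
$z = -1$ ($z = 1 \left(-1\right) = -1$)
$S{\left(F \right)} = -8$ ($S{\left(F \right)} = \left(9 - 1\right) \left(1 - 2\right) = 8 \left(-1\right) = -8$)
$Z{\left(W \right)} = \frac{2}{7}$ ($Z{\left(W \right)} = \frac{0 - -2}{7} = \frac{0 + 2}{7} = \frac{1}{7} \cdot 2 = \frac{2}{7}$)
$Z{\left(6 \right)} S{\left(-3 + 0 \right)} = \frac{2}{7} \left(-8\right) = - \frac{16}{7}$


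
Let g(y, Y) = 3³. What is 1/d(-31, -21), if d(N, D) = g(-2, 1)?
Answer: 1/27 ≈ 0.037037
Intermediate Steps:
g(y, Y) = 27
d(N, D) = 27
1/d(-31, -21) = 1/27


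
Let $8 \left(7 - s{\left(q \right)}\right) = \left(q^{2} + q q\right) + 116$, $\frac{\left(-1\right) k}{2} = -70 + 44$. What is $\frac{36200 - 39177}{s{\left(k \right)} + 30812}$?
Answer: $- \frac{5954}{60257} \approx -0.09881$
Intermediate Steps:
$k = 52$ ($k = - 2 \left(-70 + 44\right) = \left(-2\right) \left(-26\right) = 52$)
$s{\left(q \right)} = - \frac{15}{2} - \frac{q^{2}}{4}$ ($s{\left(q \right)} = 7 - \frac{\left(q^{2} + q q\right) + 116}{8} = 7 - \frac{\left(q^{2} + q^{2}\right) + 116}{8} = 7 - \frac{2 q^{2} + 116}{8} = 7 - \frac{116 + 2 q^{2}}{8} = 7 - \left(\frac{29}{2} + \frac{q^{2}}{4}\right) = - \frac{15}{2} - \frac{q^{2}}{4}$)
$\frac{36200 - 39177}{s{\left(k \right)} + 30812} = \frac{36200 - 39177}{\left(- \frac{15}{2} - \frac{52^{2}}{4}\right) + 30812} = - \frac{2977}{\left(- \frac{15}{2} - 676\right) + 30812} = - \frac{2977}{- \frac{1367}{2} + 30812} = - \frac{2977}{\frac{60257}{2}} = \left(-2977\right) \frac{2}{60257} = - \frac{5954}{60257}$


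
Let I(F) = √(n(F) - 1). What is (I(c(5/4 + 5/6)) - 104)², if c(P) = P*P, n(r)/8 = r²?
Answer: (7488 - √776066)²/5184 ≈ 8420.8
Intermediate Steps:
n(r) = 8*r²
c(P) = P²
I(F) = √(-1 + 8*F²) (I(F) = √(8*F² - 1) = √(-1 + 8*F²))
(I(c(5/4 + 5/6)) - 104)² = (√(-1 + 8*((5/4 + 5/6)²)²) - 104)² = (√(-1 + 8*((5*(¼) + 5*(⅙))²)²) - 104)² = (√(-1 + 8*((5/4 + ⅚)²)²) - 104)² = (√(-1 + 8*((25/12)²)²) - 104)² = (√(-1 + 8*(625/144)²) - 104)² = (√(-1 + 8*(390625/20736)) - 104)² = (√(-1 + 390625/2592) - 104)² = (√(388033/2592) - 104)² = (√776066/72 - 104)² = (-104 + √776066/72)²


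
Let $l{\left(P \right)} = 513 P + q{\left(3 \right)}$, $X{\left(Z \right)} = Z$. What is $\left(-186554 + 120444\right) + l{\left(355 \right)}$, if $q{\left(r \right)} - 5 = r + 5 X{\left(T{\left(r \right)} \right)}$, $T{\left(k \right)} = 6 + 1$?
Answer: $116048$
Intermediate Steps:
$T{\left(k \right)} = 7$
$q{\left(r \right)} = 40 + r$ ($q{\left(r \right)} = 5 + \left(r + 5 \cdot 7\right) = 5 + \left(r + 35\right) = 5 + \left(35 + r\right) = 40 + r$)
$l{\left(P \right)} = 43 + 513 P$ ($l{\left(P \right)} = 513 P + \left(40 + 3\right) = 513 P + 43 = 43 + 513 P$)
$\left(-186554 + 120444\right) + l{\left(355 \right)} = \left(-186554 + 120444\right) + \left(43 + 513 \cdot 355\right) = -66110 + \left(43 + 182115\right) = -66110 + 182158 = 116048$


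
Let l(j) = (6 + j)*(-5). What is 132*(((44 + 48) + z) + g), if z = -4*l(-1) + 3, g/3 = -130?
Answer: -25740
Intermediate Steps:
g = -390 (g = 3*(-130) = -390)
l(j) = -30 - 5*j
z = 103 (z = -4*(-30 - 5*(-1)) + 3 = -4*(-30 + 5) + 3 = -4*(-25) + 3 = 100 + 3 = 103)
132*(((44 + 48) + z) + g) = 132*(((44 + 48) + 103) - 390) = 132*((92 + 103) - 390) = 132*(195 - 390) = 132*(-195) = -25740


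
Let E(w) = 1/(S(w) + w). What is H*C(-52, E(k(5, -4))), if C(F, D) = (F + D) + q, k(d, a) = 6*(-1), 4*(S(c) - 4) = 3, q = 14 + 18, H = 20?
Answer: -416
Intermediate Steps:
q = 32
S(c) = 19/4 (S(c) = 4 + (¼)*3 = 4 + ¾ = 19/4)
k(d, a) = -6
E(w) = 1/(19/4 + w)
C(F, D) = 32 + D + F (C(F, D) = (F + D) + 32 = (D + F) + 32 = 32 + D + F)
H*C(-52, E(k(5, -4))) = 20*(32 + 4/(19 + 4*(-6)) - 52) = 20*(32 + 4/(19 - 24) - 52) = 20*(32 + 4/(-5) - 52) = 20*(32 + 4*(-⅕) - 52) = 20*(32 - ⅘ - 52) = 20*(-104/5) = -416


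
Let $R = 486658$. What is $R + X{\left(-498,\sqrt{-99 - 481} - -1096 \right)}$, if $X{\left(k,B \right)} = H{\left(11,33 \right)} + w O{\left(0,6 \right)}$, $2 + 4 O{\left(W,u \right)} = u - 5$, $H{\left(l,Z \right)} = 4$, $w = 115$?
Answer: $\frac{1946533}{4} \approx 4.8663 \cdot 10^{5}$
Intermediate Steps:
$O{\left(W,u \right)} = - \frac{7}{4} + \frac{u}{4}$ ($O{\left(W,u \right)} = - \frac{1}{2} + \frac{u - 5}{4} = - \frac{1}{2} + \frac{-5 + u}{4} = - \frac{1}{2} + \left(- \frac{5}{4} + \frac{u}{4}\right) = - \frac{7}{4} + \frac{u}{4}$)
$X{\left(k,B \right)} = - \frac{99}{4}$ ($X{\left(k,B \right)} = 4 + 115 \left(- \frac{7}{4} + \frac{1}{4} \cdot 6\right) = 4 + 115 \left(- \frac{7}{4} + \frac{3}{2}\right) = 4 + 115 \left(- \frac{1}{4}\right) = 4 - \frac{115}{4} = - \frac{99}{4}$)
$R + X{\left(-498,\sqrt{-99 - 481} - -1096 \right)} = 486658 - \frac{99}{4} = \frac{1946533}{4}$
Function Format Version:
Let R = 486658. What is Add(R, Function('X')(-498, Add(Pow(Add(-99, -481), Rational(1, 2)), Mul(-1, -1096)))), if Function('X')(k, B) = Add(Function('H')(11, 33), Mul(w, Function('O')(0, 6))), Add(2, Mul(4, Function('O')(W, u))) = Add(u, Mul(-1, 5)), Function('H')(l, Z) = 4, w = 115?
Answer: Rational(1946533, 4) ≈ 4.8663e+5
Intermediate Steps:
Function('O')(W, u) = Add(Rational(-7, 4), Mul(Rational(1, 4), u)) (Function('O')(W, u) = Add(Rational(-1, 2), Mul(Rational(1, 4), Add(u, Mul(-1, 5)))) = Add(Rational(-1, 2), Mul(Rational(1, 4), Add(u, -5))) = Add(Rational(-1, 2), Mul(Rational(1, 4), Add(-5, u))) = Add(Rational(-1, 2), Add(Rational(-5, 4), Mul(Rational(1, 4), u))) = Add(Rational(-7, 4), Mul(Rational(1, 4), u)))
Function('X')(k, B) = Rational(-99, 4) (Function('X')(k, B) = Add(4, Mul(115, Add(Rational(-7, 4), Mul(Rational(1, 4), 6)))) = Add(4, Mul(115, Add(Rational(-7, 4), Rational(3, 2)))) = Add(4, Mul(115, Rational(-1, 4))) = Add(4, Rational(-115, 4)) = Rational(-99, 4))
Add(R, Function('X')(-498, Add(Pow(Add(-99, -481), Rational(1, 2)), Mul(-1, -1096)))) = Add(486658, Rational(-99, 4)) = Rational(1946533, 4)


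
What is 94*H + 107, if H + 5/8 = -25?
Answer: -9207/4 ≈ -2301.8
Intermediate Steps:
H = -205/8 (H = -5/8 - 25 = -205/8 ≈ -25.625)
94*H + 107 = 94*(-205/8) + 107 = -9635/4 + 107 = -9207/4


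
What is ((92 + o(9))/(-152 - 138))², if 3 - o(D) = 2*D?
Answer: 5929/84100 ≈ 0.070499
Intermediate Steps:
o(D) = 3 - 2*D
((92 + o(9))/(-152 - 138))² = ((92 + (3 - 2*9))/(-152 - 138))² = ((92 + (3 - 18))/(-290))² = ((92 - 15)*(-1/290))² = (77*(-1/290))² = (-77/290)² = 5929/84100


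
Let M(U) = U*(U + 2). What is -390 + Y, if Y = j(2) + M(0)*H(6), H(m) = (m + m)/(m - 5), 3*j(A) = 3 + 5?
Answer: -1162/3 ≈ -387.33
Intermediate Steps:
j(A) = 8/3 (j(A) = (3 + 5)/3 = (⅓)*8 = 8/3)
H(m) = 2*m/(-5 + m) (H(m) = (2*m)/(-5 + m) = 2*m/(-5 + m))
M(U) = U*(2 + U)
Y = 8/3 (Y = 8/3 + (0*(2 + 0))*(2*6/(-5 + 6)) = 8/3 + (0*2)*(2*6/1) = 8/3 + 0*(2*6*1) = 8/3 + 0*12 = 8/3 + 0 = 8/3 ≈ 2.6667)
-390 + Y = -390 + 8/3 = -1162/3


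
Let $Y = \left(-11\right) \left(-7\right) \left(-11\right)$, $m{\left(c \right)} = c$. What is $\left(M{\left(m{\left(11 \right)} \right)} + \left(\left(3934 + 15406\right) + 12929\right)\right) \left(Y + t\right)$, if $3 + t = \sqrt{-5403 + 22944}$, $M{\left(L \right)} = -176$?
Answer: $-27279050 + 96279 \sqrt{1949} \approx -2.3029 \cdot 10^{7}$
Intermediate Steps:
$Y = -847$ ($Y = 77 \left(-11\right) = -847$)
$t = -3 + 3 \sqrt{1949}$ ($t = -3 + \sqrt{-5403 + 22944} = -3 + \sqrt{17541} = -3 + 3 \sqrt{1949} \approx 129.44$)
$\left(M{\left(m{\left(11 \right)} \right)} + \left(\left(3934 + 15406\right) + 12929\right)\right) \left(Y + t\right) = \left(-176 + \left(\left(3934 + 15406\right) + 12929\right)\right) \left(-847 - \left(3 - 3 \sqrt{1949}\right)\right) = \left(-176 + \left(19340 + 12929\right)\right) \left(-850 + 3 \sqrt{1949}\right) = \left(-176 + 32269\right) \left(-850 + 3 \sqrt{1949}\right) = 32093 \left(-850 + 3 \sqrt{1949}\right) = -27279050 + 96279 \sqrt{1949}$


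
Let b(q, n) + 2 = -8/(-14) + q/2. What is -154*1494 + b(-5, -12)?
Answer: -3221119/14 ≈ -2.3008e+5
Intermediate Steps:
b(q, n) = -10/7 + q/2 (b(q, n) = -2 + (-8/(-14) + q/2) = -2 + (-8*(-1/14) + q*(½)) = -2 + (4/7 + q/2) = -10/7 + q/2)
-154*1494 + b(-5, -12) = -154*1494 + (-10/7 + (½)*(-5)) = -230076 + (-10/7 - 5/2) = -230076 - 55/14 = -3221119/14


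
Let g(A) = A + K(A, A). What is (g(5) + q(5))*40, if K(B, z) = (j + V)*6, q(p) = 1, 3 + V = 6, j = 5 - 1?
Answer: 1920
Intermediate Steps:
j = 4
V = 3 (V = -3 + 6 = 3)
K(B, z) = 42 (K(B, z) = (4 + 3)*6 = 7*6 = 42)
g(A) = 42 + A (g(A) = A + 42 = 42 + A)
(g(5) + q(5))*40 = ((42 + 5) + 1)*40 = (47 + 1)*40 = 48*40 = 1920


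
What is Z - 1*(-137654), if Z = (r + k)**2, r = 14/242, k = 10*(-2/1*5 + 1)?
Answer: 2133831903/14641 ≈ 1.4574e+5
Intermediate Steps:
k = -90 (k = 10*(-2*1*5 + 1) = 10*(-2*5 + 1) = 10*(-10 + 1) = 10*(-9) = -90)
r = 7/121 (r = 14*(1/242) = 7/121 ≈ 0.057851)
Z = 118439689/14641 (Z = (7/121 - 90)**2 = (-10883/121)**2 = 118439689/14641 ≈ 8089.6)
Z - 1*(-137654) = 118439689/14641 - 1*(-137654) = 118439689/14641 + 137654 = 2133831903/14641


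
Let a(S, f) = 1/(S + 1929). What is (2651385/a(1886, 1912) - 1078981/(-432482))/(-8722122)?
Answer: -257327649303443/221891809812 ≈ -1159.7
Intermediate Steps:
a(S, f) = 1/(1929 + S)
(2651385/a(1886, 1912) - 1078981/(-432482))/(-8722122) = (2651385/(1/(1929 + 1886)) - 1078981/(-432482))/(-8722122) = (2651385/(1/3815) - 1078981*(-1/432482))*(-1/8722122) = (2651385/(1/3815) + 1078981/432482)*(-1/8722122) = (2651385*3815 + 1078981/432482)*(-1/8722122) = (10115033775 + 1078981/432482)*(-1/8722122) = (4374570038158531/432482)*(-1/8722122) = -257327649303443/221891809812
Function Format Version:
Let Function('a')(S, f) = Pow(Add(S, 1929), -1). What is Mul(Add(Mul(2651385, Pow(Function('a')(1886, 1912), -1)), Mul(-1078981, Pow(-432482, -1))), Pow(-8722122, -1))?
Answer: Rational(-257327649303443, 221891809812) ≈ -1159.7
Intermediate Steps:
Function('a')(S, f) = Pow(Add(1929, S), -1)
Mul(Add(Mul(2651385, Pow(Function('a')(1886, 1912), -1)), Mul(-1078981, Pow(-432482, -1))), Pow(-8722122, -1)) = Mul(Add(Mul(2651385, Pow(Pow(Add(1929, 1886), -1), -1)), Mul(-1078981, Pow(-432482, -1))), Pow(-8722122, -1)) = Mul(Add(Mul(2651385, Pow(Pow(3815, -1), -1)), Mul(-1078981, Rational(-1, 432482))), Rational(-1, 8722122)) = Mul(Add(Mul(2651385, Pow(Rational(1, 3815), -1)), Rational(1078981, 432482)), Rational(-1, 8722122)) = Mul(Add(Mul(2651385, 3815), Rational(1078981, 432482)), Rational(-1, 8722122)) = Mul(Add(10115033775, Rational(1078981, 432482)), Rational(-1, 8722122)) = Mul(Rational(4374570038158531, 432482), Rational(-1, 8722122)) = Rational(-257327649303443, 221891809812)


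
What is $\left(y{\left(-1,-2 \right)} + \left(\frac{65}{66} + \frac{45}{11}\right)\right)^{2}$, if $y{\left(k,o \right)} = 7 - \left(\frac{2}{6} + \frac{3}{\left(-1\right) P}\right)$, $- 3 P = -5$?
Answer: $\frac{19971961}{108900} \approx 183.4$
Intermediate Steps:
$P = \frac{5}{3}$ ($P = \left(- \frac{1}{3}\right) \left(-5\right) = \frac{5}{3} \approx 1.6667$)
$y{\left(k,o \right)} = \frac{127}{15}$ ($y{\left(k,o \right)} = 7 - \left(\frac{2}{6} + \frac{3}{\left(-1\right) \frac{5}{3}}\right) = 7 - \left(2 \cdot \frac{1}{6} + \frac{3}{- \frac{5}{3}}\right) = 7 - \left(\frac{1}{3} + 3 \left(- \frac{3}{5}\right)\right) = 7 - \left(\frac{1}{3} - \frac{9}{5}\right) = 7 - - \frac{22}{15} = 7 + \frac{22}{15} = \frac{127}{15}$)
$\left(y{\left(-1,-2 \right)} + \left(\frac{65}{66} + \frac{45}{11}\right)\right)^{2} = \left(\frac{127}{15} + \left(\frac{65}{66} + \frac{45}{11}\right)\right)^{2} = \left(\frac{127}{15} + \frac{335}{66}\right)^{2} = \left(\frac{4469}{330}\right)^{2} = \frac{19971961}{108900}$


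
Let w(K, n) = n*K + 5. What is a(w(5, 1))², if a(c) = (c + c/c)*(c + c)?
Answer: 48400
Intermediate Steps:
w(K, n) = 5 + K*n (w(K, n) = K*n + 5 = 5 + K*n)
a(c) = 2*c*(1 + c) (a(c) = (c + 1)*(2*c) = (1 + c)*(2*c) = 2*c*(1 + c))
a(w(5, 1))² = (2*(5 + 5*1)*(1 + (5 + 5*1)))² = (2*(5 + 5)*(1 + (5 + 5)))² = (2*10*(1 + 10))² = (2*10*11)² = 220² = 48400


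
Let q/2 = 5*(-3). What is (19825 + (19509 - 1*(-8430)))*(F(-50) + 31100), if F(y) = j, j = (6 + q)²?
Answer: 1512972464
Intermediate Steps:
q = -30 (q = 2*(5*(-3)) = 2*(-15) = -30)
j = 576 (j = (6 - 30)² = (-24)² = 576)
F(y) = 576
(19825 + (19509 - 1*(-8430)))*(F(-50) + 31100) = (19825 + (19509 - 1*(-8430)))*(576 + 31100) = (19825 + (19509 + 8430))*31676 = (19825 + 27939)*31676 = 47764*31676 = 1512972464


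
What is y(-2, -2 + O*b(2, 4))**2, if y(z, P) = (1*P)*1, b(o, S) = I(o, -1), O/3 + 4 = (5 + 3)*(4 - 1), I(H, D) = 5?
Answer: 88804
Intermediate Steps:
O = 60 (O = -12 + 3*((5 + 3)*(4 - 1)) = -12 + 3*(8*3) = -12 + 3*24 = -12 + 72 = 60)
b(o, S) = 5
y(z, P) = P (y(z, P) = P*1 = P)
y(-2, -2 + O*b(2, 4))**2 = (-2 + 60*5)**2 = (-2 + 300)**2 = 298**2 = 88804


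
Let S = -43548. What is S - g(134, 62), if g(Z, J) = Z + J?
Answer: -43744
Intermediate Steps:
g(Z, J) = J + Z
S - g(134, 62) = -43548 - (62 + 134) = -43548 - 1*196 = -43548 - 196 = -43744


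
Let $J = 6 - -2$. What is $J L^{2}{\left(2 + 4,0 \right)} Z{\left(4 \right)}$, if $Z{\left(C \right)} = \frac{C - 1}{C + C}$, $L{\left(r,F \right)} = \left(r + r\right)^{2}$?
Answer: $62208$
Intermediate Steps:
$L{\left(r,F \right)} = 4 r^{2}$ ($L{\left(r,F \right)} = \left(2 r\right)^{2} = 4 r^{2}$)
$J = 8$ ($J = 6 + 2 = 8$)
$Z{\left(C \right)} = \frac{-1 + C}{2 C}$
$J L^{2}{\left(2 + 4,0 \right)} Z{\left(4 \right)} = 8 \left(4 \left(2 + 4\right)^{2}\right)^{2} \frac{-1 + 4}{2 \cdot 4} = 8 \left(4 \cdot 6^{2}\right)^{2} \cdot \frac{1}{2} \cdot \frac{1}{4} \cdot 3 = 8 \left(4 \cdot 36\right)^{2} \cdot \frac{3}{8} = 8 \cdot 144^{2} \cdot \frac{3}{8} = 8 \cdot 20736 \cdot \frac{3}{8} = 165888 \cdot \frac{3}{8} = 62208$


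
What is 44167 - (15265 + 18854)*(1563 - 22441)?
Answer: 712380649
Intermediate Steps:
44167 - (15265 + 18854)*(1563 - 22441) = 44167 - 34119*(-20878) = 44167 - 1*(-712336482) = 44167 + 712336482 = 712380649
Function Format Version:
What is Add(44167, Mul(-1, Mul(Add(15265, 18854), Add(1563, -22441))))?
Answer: 712380649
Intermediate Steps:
Add(44167, Mul(-1, Mul(Add(15265, 18854), Add(1563, -22441)))) = Add(44167, Mul(-1, Mul(34119, -20878))) = Add(44167, Mul(-1, -712336482)) = Add(44167, 712336482) = 712380649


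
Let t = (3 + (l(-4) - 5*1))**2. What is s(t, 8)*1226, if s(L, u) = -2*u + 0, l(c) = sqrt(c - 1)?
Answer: -19616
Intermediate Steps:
l(c) = sqrt(-1 + c)
t = (-2 + I*sqrt(5))**2 (t = (3 + (sqrt(-1 - 4) - 5*1))**2 = (3 + (sqrt(-5) - 5))**2 = (3 + (I*sqrt(5) - 5))**2 = (3 + (-5 + I*sqrt(5)))**2 = (-2 + I*sqrt(5))**2 ≈ -1.0 - 8.9443*I)
s(L, u) = -2*u
s(t, 8)*1226 = -2*8*1226 = -16*1226 = -19616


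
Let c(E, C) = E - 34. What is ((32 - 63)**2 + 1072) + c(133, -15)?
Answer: 2132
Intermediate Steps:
c(E, C) = -34 + E
((32 - 63)**2 + 1072) + c(133, -15) = ((32 - 63)**2 + 1072) + (-34 + 133) = ((-31)**2 + 1072) + 99 = (961 + 1072) + 99 = 2033 + 99 = 2132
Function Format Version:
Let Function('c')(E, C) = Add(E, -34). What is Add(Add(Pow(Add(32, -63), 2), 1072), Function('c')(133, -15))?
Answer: 2132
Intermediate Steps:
Function('c')(E, C) = Add(-34, E)
Add(Add(Pow(Add(32, -63), 2), 1072), Function('c')(133, -15)) = Add(Add(Pow(Add(32, -63), 2), 1072), Add(-34, 133)) = Add(Add(Pow(-31, 2), 1072), 99) = Add(Add(961, 1072), 99) = Add(2033, 99) = 2132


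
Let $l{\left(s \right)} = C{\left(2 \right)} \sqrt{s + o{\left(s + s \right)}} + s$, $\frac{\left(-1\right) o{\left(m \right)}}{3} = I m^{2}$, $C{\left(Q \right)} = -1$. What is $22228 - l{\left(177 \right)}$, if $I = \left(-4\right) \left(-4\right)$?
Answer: $22051 + i \sqrt{6014991} \approx 22051.0 + 2452.5 i$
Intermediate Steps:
$I = 16$
$o{\left(m \right)} = - 48 m^{2}$ ($o{\left(m \right)} = - 3 \cdot 16 m^{2} = - 48 m^{2}$)
$l{\left(s \right)} = s - \sqrt{s - 192 s^{2}}$ ($l{\left(s \right)} = - \sqrt{s - 48 \left(s + s\right)^{2}} + s = - \sqrt{s - 48 \left(2 s\right)^{2}} + s = - \sqrt{s - 48 \cdot 4 s^{2}} + s = - \sqrt{s - 192 s^{2}} + s = s - \sqrt{s - 192 s^{2}}$)
$22228 - l{\left(177 \right)} = 22228 - \left(177 - \sqrt{177 \left(1 - 33984\right)}\right) = 22228 - \left(177 - \sqrt{177 \left(-33983\right)}\right) = 22228 - \left(177 - \sqrt{-6014991}\right) = 22228 - \left(177 - i \sqrt{6014991}\right) = 22051 + i \sqrt{6014991}$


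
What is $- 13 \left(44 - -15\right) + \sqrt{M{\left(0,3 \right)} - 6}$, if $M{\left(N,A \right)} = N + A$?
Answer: $-767 + i \sqrt{3} \approx -767.0 + 1.732 i$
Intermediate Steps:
$M{\left(N,A \right)} = A + N$
$- 13 \left(44 - -15\right) + \sqrt{M{\left(0,3 \right)} - 6} = - 13 \left(44 - -15\right) + \sqrt{\left(3 + 0\right) - 6} = - 13 \left(44 + 15\right) + \sqrt{3 - 6} = \left(-13\right) 59 + \sqrt{-3} = -767 + i \sqrt{3}$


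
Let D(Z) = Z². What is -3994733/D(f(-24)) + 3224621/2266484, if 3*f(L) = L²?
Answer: -2233781500057/20887916544 ≈ -106.94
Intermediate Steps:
f(L) = L²/3
-3994733/D(f(-24)) + 3224621/2266484 = -3994733/(((⅓)*(-24)²)²) + 3224621/2266484 = -3994733/(((⅓)*576)²) + 3224621*(1/2266484) = -3994733/(192²) + 3224621/2266484 = -3994733/36864 + 3224621/2266484 = -2233781500057/20887916544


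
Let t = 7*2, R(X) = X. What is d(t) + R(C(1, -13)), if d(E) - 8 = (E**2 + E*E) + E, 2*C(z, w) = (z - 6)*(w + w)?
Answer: 479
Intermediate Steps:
C(z, w) = w*(-6 + z) (C(z, w) = ((z - 6)*(w + w))/2 = ((-6 + z)*(2*w))/2 = (2*w*(-6 + z))/2 = w*(-6 + z))
t = 14
d(E) = 8 + E + 2*E**2 (d(E) = 8 + ((E**2 + E*E) + E) = 8 + ((E**2 + E**2) + E) = 8 + (2*E**2 + E) = 8 + (E + 2*E**2) = 8 + E + 2*E**2)
d(t) + R(C(1, -13)) = (8 + 14 + 2*14**2) - 13*(-6 + 1) = (8 + 14 + 2*196) - 13*(-5) = (8 + 14 + 392) + 65 = 414 + 65 = 479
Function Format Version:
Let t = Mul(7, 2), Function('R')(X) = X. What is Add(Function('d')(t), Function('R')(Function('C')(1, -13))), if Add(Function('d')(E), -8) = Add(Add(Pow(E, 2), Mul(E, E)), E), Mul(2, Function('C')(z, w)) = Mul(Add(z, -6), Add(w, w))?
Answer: 479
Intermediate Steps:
Function('C')(z, w) = Mul(w, Add(-6, z)) (Function('C')(z, w) = Mul(Rational(1, 2), Mul(Add(z, -6), Add(w, w))) = Mul(Rational(1, 2), Mul(Add(-6, z), Mul(2, w))) = Mul(Rational(1, 2), Mul(2, w, Add(-6, z))) = Mul(w, Add(-6, z)))
t = 14
Function('d')(E) = Add(8, E, Mul(2, Pow(E, 2))) (Function('d')(E) = Add(8, Add(Add(Pow(E, 2), Mul(E, E)), E)) = Add(8, Add(Add(Pow(E, 2), Pow(E, 2)), E)) = Add(8, Add(Mul(2, Pow(E, 2)), E)) = Add(8, Add(E, Mul(2, Pow(E, 2)))) = Add(8, E, Mul(2, Pow(E, 2))))
Add(Function('d')(t), Function('R')(Function('C')(1, -13))) = Add(Add(8, 14, Mul(2, Pow(14, 2))), Mul(-13, Add(-6, 1))) = Add(Add(8, 14, Mul(2, 196)), Mul(-13, -5)) = Add(Add(8, 14, 392), 65) = Add(414, 65) = 479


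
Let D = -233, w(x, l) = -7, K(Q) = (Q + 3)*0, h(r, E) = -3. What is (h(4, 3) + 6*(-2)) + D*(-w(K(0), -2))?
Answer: -1646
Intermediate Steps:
K(Q) = 0 (K(Q) = (3 + Q)*0 = 0)
(h(4, 3) + 6*(-2)) + D*(-w(K(0), -2)) = (-3 + 6*(-2)) - (-233)*(-7) = (-3 - 12) - 233*7 = -15 - 1631 = -1646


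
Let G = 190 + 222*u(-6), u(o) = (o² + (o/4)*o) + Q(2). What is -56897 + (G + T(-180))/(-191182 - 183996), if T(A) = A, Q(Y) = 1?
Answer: -10673256444/187589 ≈ -56897.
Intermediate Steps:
u(o) = 1 + 5*o²/4 (u(o) = (o² + (o/4)*o) + 1 = (o² + o²/4) + 1 = 5*o²/4 + 1 = 1 + 5*o²/4)
G = 10402 (G = 190 + 222*(1 + (5/4)*(-6)²) = 190 + 222*(1 + (5/4)*36) = 190 + 222*(1 + 45) = 190 + 222*46 = 190 + 10212 = 10402)
-56897 + (G + T(-180))/(-191182 - 183996) = -56897 + (10402 - 180)/(-191182 - 183996) = -56897 + 10222/(-375178) = -56897 + 10222*(-1/375178) = -56897 - 5111/187589 = -10673256444/187589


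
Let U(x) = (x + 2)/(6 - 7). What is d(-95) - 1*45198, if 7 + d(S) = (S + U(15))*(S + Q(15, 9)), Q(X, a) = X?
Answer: -36245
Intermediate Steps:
U(x) = -2 - x (U(x) = (2 + x)/(-1) = (2 + x)*(-1) = -2 - x)
d(S) = -7 + (-17 + S)*(15 + S) (d(S) = -7 + (S + (-2 - 1*15))*(S + 15) = -7 + (S + (-2 - 15))*(15 + S) = -7 + (S - 17)*(15 + S) = -7 + (-17 + S)*(15 + S))
d(-95) - 1*45198 = (-262 + (-95)² - 2*(-95)) - 1*45198 = (-262 + 9025 + 190) - 45198 = 8953 - 45198 = -36245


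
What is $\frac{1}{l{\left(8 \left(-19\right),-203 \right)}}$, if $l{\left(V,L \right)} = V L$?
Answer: $\frac{1}{30856} \approx 3.2409 \cdot 10^{-5}$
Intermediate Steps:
$l{\left(V,L \right)} = L V$
$\frac{1}{l{\left(8 \left(-19\right),-203 \right)}} = \frac{1}{\left(-203\right) 8 \left(-19\right)} = \frac{1}{\left(-203\right) \left(-152\right)} = \frac{1}{30856}$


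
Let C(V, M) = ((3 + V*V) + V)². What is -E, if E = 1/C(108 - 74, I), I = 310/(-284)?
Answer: -1/1423249 ≈ -7.0262e-7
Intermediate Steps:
I = -155/142 (I = 310*(-1/284) = -155/142 ≈ -1.0915)
C(V, M) = (3 + V + V²)² (C(V, M) = ((3 + V²) + V)² = (3 + V + V²)²)
E = 1/1423249 (E = 1/((3 + (108 - 74) + (108 - 74)²)²) = 1/((3 + 34 + 34²)²) = 1/((3 + 34 + 1156)²) = 1/(1193²) = 1/1423249 ≈ 7.0262e-7)
-E = -1*1/1423249 = -1/1423249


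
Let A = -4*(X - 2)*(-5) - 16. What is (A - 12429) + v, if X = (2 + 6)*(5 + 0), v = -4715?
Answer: -16400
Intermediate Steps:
X = 40 (X = 8*5 = 40)
A = 744 (A = -4*(40 - 2)*(-5) - 16 = -4*38*(-5) - 16 = -152*(-5) - 16 = 760 - 16 = 744)
(A - 12429) + v = (744 - 12429) - 4715 = -11685 - 4715 = -16400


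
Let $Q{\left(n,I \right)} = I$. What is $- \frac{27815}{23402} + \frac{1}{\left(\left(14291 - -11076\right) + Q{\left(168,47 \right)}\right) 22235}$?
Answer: $- \frac{3929427060737}{3306002236645} \approx -1.1886$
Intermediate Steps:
$- \frac{27815}{23402} + \frac{1}{\left(\left(14291 - -11076\right) + Q{\left(168,47 \right)}\right) 22235} = - \frac{27815}{23402} + \frac{1}{\left(\left(14291 - -11076\right) + 47\right) 22235} = \left(-27815\right) \frac{1}{23402} + \frac{1}{\left(14291 + 11076\right) + 47} \cdot \frac{1}{22235} = - \frac{27815}{23402} + \frac{1}{25367 + 47} \cdot \frac{1}{22235} = - \frac{27815}{23402} + \frac{1}{25414} \cdot \frac{1}{22235} = - \frac{27815}{23402} + \frac{1}{565080290} = - \frac{3929427060737}{3306002236645}$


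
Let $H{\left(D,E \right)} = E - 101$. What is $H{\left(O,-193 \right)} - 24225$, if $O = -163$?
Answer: $-24519$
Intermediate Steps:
$H{\left(D,E \right)} = -101 + E$ ($H{\left(D,E \right)} = E - 101 = -101 + E$)
$H{\left(O,-193 \right)} - 24225 = \left(-101 - 193\right) - 24225 = -294 - 24225 = -24519$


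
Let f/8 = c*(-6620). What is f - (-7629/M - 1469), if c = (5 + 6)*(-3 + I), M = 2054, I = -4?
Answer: 8379072635/2054 ≈ 4.0794e+6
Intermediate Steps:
c = -77 (c = (5 + 6)*(-3 - 4) = 11*(-7) = -77)
f = 4077920 (f = 8*(-77*(-6620)) = 8*509740 = 4077920)
f - (-7629/M - 1469) = 4077920 - (-7629/2054 - 1469) = 4077920 - 1*(-3024955/2054) = 4077920 + 3024955/2054 = 8379072635/2054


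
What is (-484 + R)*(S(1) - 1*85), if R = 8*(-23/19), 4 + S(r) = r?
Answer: 825440/19 ≈ 43444.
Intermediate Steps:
S(r) = -4 + r
R = -184/19 (R = 8*(-23*1/19) = 8*(-23/19) = -184/19 ≈ -9.6842)
(-484 + R)*(S(1) - 1*85) = (-484 - 184/19)*((-4 + 1) - 1*85) = -9380*(-3 - 85)/19 = -9380/19*(-88) = 825440/19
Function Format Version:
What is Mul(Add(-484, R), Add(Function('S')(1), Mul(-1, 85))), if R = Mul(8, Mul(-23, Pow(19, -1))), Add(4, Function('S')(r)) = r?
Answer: Rational(825440, 19) ≈ 43444.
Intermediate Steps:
Function('S')(r) = Add(-4, r)
R = Rational(-184, 19) (R = Mul(8, Mul(-23, Rational(1, 19))) = Mul(8, Rational(-23, 19)) = Rational(-184, 19) ≈ -9.6842)
Mul(Add(-484, R), Add(Function('S')(1), Mul(-1, 85))) = Mul(Add(-484, Rational(-184, 19)), Add(Add(-4, 1), Mul(-1, 85))) = Mul(Rational(-9380, 19), Add(-3, -85)) = Mul(Rational(-9380, 19), -88) = Rational(825440, 19)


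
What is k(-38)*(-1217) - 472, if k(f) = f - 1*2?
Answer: 48208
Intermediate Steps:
k(f) = -2 + f (k(f) = f - 2 = -2 + f)
k(-38)*(-1217) - 472 = (-2 - 38)*(-1217) - 472 = -40*(-1217) - 472 = 48680 - 472 = 48208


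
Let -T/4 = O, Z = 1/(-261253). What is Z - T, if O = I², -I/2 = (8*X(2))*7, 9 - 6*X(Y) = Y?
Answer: 160580723959/2351277 ≈ 68295.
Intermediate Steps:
X(Y) = 3/2 - Y/6
Z = -1/261253 ≈ -3.8277e-6
I = -392/3 (I = -2*8*(3/2 - ⅙*2)*7 = -2*8*(3/2 - ⅓)*7 = -2*8*(7/6)*7 = -56*7/3 = -2*196/3 = -392/3 ≈ -130.67)
O = 153664/9 (O = (-392/3)² = 153664/9 ≈ 17074.)
T = -614656/9 (T = -4*153664/9 = -614656/9 ≈ -68295.)
Z - T = -1/261253 - 1*(-614656/9) = -1/261253 + 614656/9 = 160580723959/2351277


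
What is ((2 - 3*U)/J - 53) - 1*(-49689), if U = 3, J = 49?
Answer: 347451/7 ≈ 49636.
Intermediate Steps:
((2 - 3*U)/J - 53) - 1*(-49689) = ((2 - 3*3)/49 - 53) - 1*(-49689) = ((2 - 9)/49 - 53) + 49689 = ((1/49)*(-7) - 53) + 49689 = (-⅐ - 53) + 49689 = -372/7 + 49689 = 347451/7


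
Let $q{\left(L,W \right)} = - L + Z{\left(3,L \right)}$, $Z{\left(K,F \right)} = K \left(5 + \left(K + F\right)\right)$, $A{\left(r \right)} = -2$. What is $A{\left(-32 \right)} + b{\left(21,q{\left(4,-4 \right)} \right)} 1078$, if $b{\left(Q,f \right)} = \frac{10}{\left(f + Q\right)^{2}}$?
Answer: $\frac{5162}{2809} \approx 1.8377$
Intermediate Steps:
$Z{\left(K,F \right)} = K \left(5 + F + K\right)$ ($Z{\left(K,F \right)} = K \left(5 + \left(F + K\right)\right) = K \left(5 + F + K\right)$)
$q{\left(L,W \right)} = 24 + 2 L$ ($q{\left(L,W \right)} = - L + 3 \left(5 + L + 3\right) = - L + 3 \left(8 + L\right) = - L + \left(24 + 3 L\right) = 24 + 2 L$)
$b{\left(Q,f \right)} = \frac{10}{\left(Q + f\right)^{2}}$
$A{\left(-32 \right)} + b{\left(21,q{\left(4,-4 \right)} \right)} 1078 = -2 + \frac{10}{\left(21 + \left(24 + 2 \cdot 4\right)\right)^{2}} \cdot 1078 = -2 + \frac{10}{\left(21 + \left(24 + 8\right)\right)^{2}} \cdot 1078 = -2 + \frac{10}{\left(21 + 32\right)^{2}} \cdot 1078 = -2 + \frac{10}{2809} \cdot 1078 = -2 + \frac{10780}{2809} = \frac{5162}{2809}$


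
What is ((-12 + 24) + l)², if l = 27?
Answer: 1521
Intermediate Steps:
((-12 + 24) + l)² = ((-12 + 24) + 27)² = (12 + 27)² = 39² = 1521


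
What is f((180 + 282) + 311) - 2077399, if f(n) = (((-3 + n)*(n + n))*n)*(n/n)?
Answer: 918117261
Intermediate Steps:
f(n) = 2*n²*(-3 + n) (f(n) = (((-3 + n)*(2*n))*n)*1 = ((2*n*(-3 + n))*n)*1 = (2*n²*(-3 + n))*1 = 2*n²*(-3 + n))
f((180 + 282) + 311) - 2077399 = 2*((180 + 282) + 311)²*(-3 + ((180 + 282) + 311)) - 2077399 = 2*(462 + 311)²*(-3 + (462 + 311)) - 2077399 = 2*773²*(-3 + 773) - 2077399 = 2*597529*770 - 2077399 = 920194660 - 2077399 = 918117261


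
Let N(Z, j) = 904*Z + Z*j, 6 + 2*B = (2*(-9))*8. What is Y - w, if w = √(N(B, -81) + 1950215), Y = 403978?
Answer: 403978 - √1888490 ≈ 4.0260e+5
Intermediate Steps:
B = -75 (B = -3 + ((2*(-9))*8)/2 = -3 + (-18*8)/2 = -3 + (½)*(-144) = -3 - 72 = -75)
w = √1888490 (w = √(-75*(904 - 81) + 1950215) = √(-75*823 + 1950215) = √(-61725 + 1950215) = √1888490 ≈ 1374.2)
Y - w = 403978 - √1888490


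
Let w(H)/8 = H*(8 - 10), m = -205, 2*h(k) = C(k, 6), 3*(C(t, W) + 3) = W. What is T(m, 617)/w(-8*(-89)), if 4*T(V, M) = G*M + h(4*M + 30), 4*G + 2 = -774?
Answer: 239397/91136 ≈ 2.6268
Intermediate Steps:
C(t, W) = -3 + W/3
G = -194 (G = -1/2 + (1/4)*(-774) = -1/2 - 387/2 = -194)
h(k) = -1/2 (h(k) = (-3 + (1/3)*6)/2 = (-3 + 2)/2 = (1/2)*(-1) = -1/2)
T(V, M) = -1/8 - 97*M/2 (T(V, M) = (-194*M - 1/2)/4 = (-1/2 - 194*M)/4 = -1/8 - 97*M/2)
w(H) = -16*H (w(H) = 8*(H*(8 - 10)) = 8*(H*(-2)) = 8*(-2*H) = -16*H)
T(m, 617)/w(-8*(-89)) = (-1/8 - 97/2*617)/((-(-128)*(-89))) = (-1/8 - 59849/2)/((-16*712)) = -239397/8/(-11392) = -239397/8*(-1/11392) = 239397/91136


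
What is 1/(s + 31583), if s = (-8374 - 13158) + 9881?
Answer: 1/19932 ≈ 5.0171e-5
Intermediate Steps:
s = -11651 (s = -21532 + 9881 = -11651)
1/(s + 31583) = 1/(-11651 + 31583) = 1/19932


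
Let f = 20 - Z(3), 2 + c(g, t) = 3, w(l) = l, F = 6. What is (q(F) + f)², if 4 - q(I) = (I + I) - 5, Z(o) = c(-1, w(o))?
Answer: 256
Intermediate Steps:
c(g, t) = 1 (c(g, t) = -2 + 3 = 1)
Z(o) = 1
q(I) = 9 - 2*I (q(I) = 4 - ((I + I) - 5) = 4 - (2*I - 5) = 4 - (-5 + 2*I) = 4 + (5 - 2*I) = 9 - 2*I)
f = 19 (f = 20 - 1*1 = 20 - 1 = 19)
(q(F) + f)² = ((9 - 2*6) + 19)² = ((9 - 12) + 19)² = (-3 + 19)² = 16² = 256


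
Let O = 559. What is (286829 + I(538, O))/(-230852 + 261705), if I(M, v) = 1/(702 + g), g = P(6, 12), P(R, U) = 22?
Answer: 207664197/22337572 ≈ 9.2966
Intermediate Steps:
g = 22
I(M, v) = 1/724 (I(M, v) = 1/(702 + 22) = 1/724)
(286829 + I(538, O))/(-230852 + 261705) = (286829 + 1/724)/(-230852 + 261705) = (207664197/724)/30853 = (207664197/724)*(1/30853) = 207664197/22337572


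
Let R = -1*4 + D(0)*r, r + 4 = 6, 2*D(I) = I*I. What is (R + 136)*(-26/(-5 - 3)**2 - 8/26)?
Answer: -9801/104 ≈ -94.240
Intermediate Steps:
D(I) = I**2/2 (D(I) = (I*I)/2 = I**2/2)
r = 2 (r = -4 + 6 = 2)
R = -4 (R = -1*4 + ((1/2)*0**2)*2 = -4 + ((1/2)*0)*2 = -4 + 0*2 = -4 + 0 = -4)
(R + 136)*(-26/(-5 - 3)**2 - 8/26) = (-4 + 136)*(-26/(-5 - 3)**2 - 8/26) = 132*(-26/((-8)**2) - 8*1/26) = 132*(-26/64 - 4/13) = 132*(-26*1/64 - 4/13) = 132*(-13/32 - 4/13) = 132*(-297/416) = -9801/104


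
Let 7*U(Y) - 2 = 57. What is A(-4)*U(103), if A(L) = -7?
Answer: -59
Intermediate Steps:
U(Y) = 59/7 (U(Y) = 2/7 + (⅐)*57 = 2/7 + 57/7 = 59/7)
A(-4)*U(103) = -7*59/7 = -59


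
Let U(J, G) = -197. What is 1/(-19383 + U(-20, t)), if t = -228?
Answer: -1/19580 ≈ -5.1073e-5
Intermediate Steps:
1/(-19383 + U(-20, t)) = 1/(-19383 - 197) = 1/(-19580) = -1/19580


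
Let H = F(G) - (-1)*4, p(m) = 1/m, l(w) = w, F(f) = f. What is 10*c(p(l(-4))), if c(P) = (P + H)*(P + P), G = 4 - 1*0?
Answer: -155/4 ≈ -38.750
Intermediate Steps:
G = 4 (G = 4 + 0 = 4)
H = 8 (H = 4 - (-1)*4 = 4 - 1*(-4) = 4 + 4 = 8)
c(P) = 2*P*(8 + P) (c(P) = (P + 8)*(P + P) = (8 + P)*(2*P) = 2*P*(8 + P))
10*c(p(l(-4))) = 10*(2*(8 + 1/(-4))/(-4)) = 10*(2*(-¼)*(8 - ¼)) = 10*(2*(-¼)*(31/4)) = 10*(-31/8) = -155/4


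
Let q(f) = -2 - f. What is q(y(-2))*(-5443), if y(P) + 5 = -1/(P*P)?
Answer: -70759/4 ≈ -17690.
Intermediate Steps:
y(P) = -5 - 1/P² (y(P) = -5 - 1/(P*P) = -5 - 1/(P²) = -5 - 1/P²)
q(y(-2))*(-5443) = (-2 - (-5 - 1/(-2)²))*(-5443) = (-2 - (-5 - 1*¼))*(-5443) = (-2 - (-5 - ¼))*(-5443) = (-2 - 1*(-21/4))*(-5443) = (-2 + 21/4)*(-5443) = (13/4)*(-5443) = -70759/4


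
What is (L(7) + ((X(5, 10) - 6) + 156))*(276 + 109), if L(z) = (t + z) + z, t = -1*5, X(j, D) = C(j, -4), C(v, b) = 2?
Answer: 61985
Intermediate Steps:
X(j, D) = 2
t = -5
L(z) = -5 + 2*z (L(z) = (-5 + z) + z = -5 + 2*z)
(L(7) + ((X(5, 10) - 6) + 156))*(276 + 109) = ((-5 + 2*7) + ((2 - 6) + 156))*(276 + 109) = ((-5 + 14) + (-4 + 156))*385 = (9 + 152)*385 = 161*385 = 61985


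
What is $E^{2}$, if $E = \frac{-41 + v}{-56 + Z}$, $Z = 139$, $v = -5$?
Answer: $\frac{2116}{6889} \approx 0.30716$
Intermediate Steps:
$E = - \frac{46}{83}$ ($E = \frac{-41 - 5}{-56 + 139} = - \frac{46}{83} \approx -0.55422$)
$E^{2} = \left(- \frac{46}{83}\right)^{2} = \frac{2116}{6889}$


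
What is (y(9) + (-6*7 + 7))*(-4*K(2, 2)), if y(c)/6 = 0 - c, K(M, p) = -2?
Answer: -712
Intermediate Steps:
y(c) = -6*c (y(c) = 6*(0 - c) = 6*(-c) = -6*c)
(y(9) + (-6*7 + 7))*(-4*K(2, 2)) = (-6*9 + (-6*7 + 7))*(-4*(-2)) = (-54 + (-42 + 7))*8 = (-54 - 35)*8 = -89*8 = -712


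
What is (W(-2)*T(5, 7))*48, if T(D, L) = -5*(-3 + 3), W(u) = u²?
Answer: 0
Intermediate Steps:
T(D, L) = 0 (T(D, L) = -5*0 = 0)
(W(-2)*T(5, 7))*48 = ((-2)²*0)*48 = (4*0)*48 = 0*48 = 0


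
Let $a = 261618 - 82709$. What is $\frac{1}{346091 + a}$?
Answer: $\frac{1}{525000} \approx 1.9048 \cdot 10^{-6}$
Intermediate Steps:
$a = 178909$ ($a = 261618 - 82709 = 178909$)
$\frac{1}{346091 + a} = \frac{1}{346091 + 178909} = \frac{1}{525000}$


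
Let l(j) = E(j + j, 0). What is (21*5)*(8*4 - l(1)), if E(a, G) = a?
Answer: 3150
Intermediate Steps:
l(j) = 2*j (l(j) = j + j = 2*j)
(21*5)*(8*4 - l(1)) = (21*5)*(8*4 - 2) = 105*(32 - 1*2) = 105*(32 - 2) = 105*30 = 3150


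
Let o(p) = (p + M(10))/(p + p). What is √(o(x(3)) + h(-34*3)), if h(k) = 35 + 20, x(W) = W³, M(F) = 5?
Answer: √4503/9 ≈ 7.4560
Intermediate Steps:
h(k) = 55
o(p) = (5 + p)/(2*p) (o(p) = (p + 5)/(p + p) = (5 + p)/((2*p)) = (5 + p)*(1/(2*p)) = (5 + p)/(2*p))
√(o(x(3)) + h(-34*3)) = √((5 + 3³)/(2*(3³)) + 55) = √((½)*(5 + 27)/27 + 55) = √((½)*(1/27)*32 + 55) = √(16/27 + 55) = √(1501/27) = √4503/9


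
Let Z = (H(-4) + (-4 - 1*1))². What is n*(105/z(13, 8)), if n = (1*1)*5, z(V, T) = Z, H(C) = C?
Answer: 175/27 ≈ 6.4815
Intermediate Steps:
Z = 81 (Z = (-4 + (-4 - 1*1))² = (-4 + (-4 - 1))² = (-4 - 5)² = (-9)² = 81)
z(V, T) = 81
n = 5 (n = 1*5 = 5)
n*(105/z(13, 8)) = 5*(105/81) = 5*(105*(1/81)) = 5*(35/27) = 175/27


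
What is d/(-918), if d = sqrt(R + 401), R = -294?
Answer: -sqrt(107)/918 ≈ -0.011268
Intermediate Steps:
d = sqrt(107) (d = sqrt(-294 + 401) = sqrt(107) ≈ 10.344)
d/(-918) = sqrt(107)/(-918) = sqrt(107)*(-1/918) = -sqrt(107)/918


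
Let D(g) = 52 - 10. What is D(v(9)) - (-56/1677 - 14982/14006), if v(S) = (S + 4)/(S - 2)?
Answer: 506203877/11744031 ≈ 43.103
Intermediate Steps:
v(S) = (4 + S)/(-2 + S)
D(g) = 42
D(v(9)) - (-56/1677 - 14982/14006) = 42 - (-56/1677 - 14982/14006) = 42 - (-56*1/1677 - 14982*1/14006) = 42 - (-56/1677 - 7491/7003) = 42 - 1*(-12954575/11744031) = 42 + 12954575/11744031 = 506203877/11744031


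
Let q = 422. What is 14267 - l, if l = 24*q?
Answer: 4139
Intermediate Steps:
l = 10128 (l = 24*422 = 10128)
14267 - l = 14267 - 1*10128 = 14267 - 10128 = 4139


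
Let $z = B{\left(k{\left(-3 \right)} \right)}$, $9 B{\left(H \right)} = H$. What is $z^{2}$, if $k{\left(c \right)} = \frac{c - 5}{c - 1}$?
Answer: $\frac{4}{81} \approx 0.049383$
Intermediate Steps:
$k{\left(c \right)} = \frac{-5 + c}{-1 + c}$
$B{\left(H \right)} = \frac{H}{9}$
$z = \frac{2}{9}$ ($z = \frac{\frac{1}{-1 - 3} \left(-5 - 3\right)}{9} = \frac{\frac{1}{-4} \left(-8\right)}{9} = \frac{\left(- \frac{1}{4}\right) \left(-8\right)}{9} = \frac{1}{9} \cdot 2 = \frac{2}{9} \approx 0.22222$)
$z^{2} = \left(\frac{2}{9}\right)^{2} = \frac{4}{81}$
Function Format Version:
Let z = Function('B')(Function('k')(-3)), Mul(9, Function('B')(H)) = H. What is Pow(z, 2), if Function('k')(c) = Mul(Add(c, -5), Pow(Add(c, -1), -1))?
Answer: Rational(4, 81) ≈ 0.049383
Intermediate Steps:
Function('k')(c) = Mul(Pow(Add(-1, c), -1), Add(-5, c)) (Function('k')(c) = Mul(Add(-5, c), Pow(Add(-1, c), -1)) = Mul(Pow(Add(-1, c), -1), Add(-5, c)))
Function('B')(H) = Mul(Rational(1, 9), H)
z = Rational(2, 9) (z = Mul(Rational(1, 9), Mul(Pow(Add(-1, -3), -1), Add(-5, -3))) = Mul(Rational(1, 9), Mul(Pow(-4, -1), -8)) = Mul(Rational(1, 9), Mul(Rational(-1, 4), -8)) = Mul(Rational(1, 9), 2) = Rational(2, 9) ≈ 0.22222)
Pow(z, 2) = Pow(Rational(2, 9), 2) = Rational(4, 81)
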